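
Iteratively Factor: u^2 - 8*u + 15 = (u - 5)*(u - 3)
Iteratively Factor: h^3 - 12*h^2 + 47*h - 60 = (h - 3)*(h^2 - 9*h + 20) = (h - 5)*(h - 3)*(h - 4)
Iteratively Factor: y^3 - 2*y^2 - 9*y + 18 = (y - 3)*(y^2 + y - 6) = (y - 3)*(y - 2)*(y + 3)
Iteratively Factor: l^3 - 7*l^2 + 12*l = (l)*(l^2 - 7*l + 12) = l*(l - 4)*(l - 3)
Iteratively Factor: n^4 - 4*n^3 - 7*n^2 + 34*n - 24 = (n - 1)*(n^3 - 3*n^2 - 10*n + 24) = (n - 4)*(n - 1)*(n^2 + n - 6) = (n - 4)*(n - 2)*(n - 1)*(n + 3)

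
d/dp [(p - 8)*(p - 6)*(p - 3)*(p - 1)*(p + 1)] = 5*p^4 - 68*p^3 + 267*p^2 - 254*p - 90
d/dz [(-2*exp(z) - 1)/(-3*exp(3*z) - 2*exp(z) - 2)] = (-(2*exp(z) + 1)*(9*exp(2*z) + 2) + 6*exp(3*z) + 4*exp(z) + 4)*exp(z)/(3*exp(3*z) + 2*exp(z) + 2)^2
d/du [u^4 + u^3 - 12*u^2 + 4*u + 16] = 4*u^3 + 3*u^2 - 24*u + 4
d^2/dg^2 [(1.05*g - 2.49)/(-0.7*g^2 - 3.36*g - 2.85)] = (-(1.05*g - 2.49)*(1.4*g + 3.36)*(2.8*g + 6.72) + (4.41*g + 3.57)*(0.7*g^2 + 3.36*g + 2.85))/(0.7*g^2 + 3.36*g + 2.85)^3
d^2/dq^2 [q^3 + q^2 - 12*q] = 6*q + 2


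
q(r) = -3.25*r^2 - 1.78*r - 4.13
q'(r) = -6.5*r - 1.78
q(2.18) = -23.46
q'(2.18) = -15.95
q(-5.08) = -78.96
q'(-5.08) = 31.24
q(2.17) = -23.30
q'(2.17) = -15.88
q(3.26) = -44.47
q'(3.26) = -22.97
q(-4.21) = -54.24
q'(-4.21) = 25.58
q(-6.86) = -144.86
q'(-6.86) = 42.81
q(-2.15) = -15.33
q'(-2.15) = 12.20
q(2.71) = -32.82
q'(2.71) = -19.40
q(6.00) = -131.81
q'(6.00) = -40.78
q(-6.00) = -110.45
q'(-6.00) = 37.22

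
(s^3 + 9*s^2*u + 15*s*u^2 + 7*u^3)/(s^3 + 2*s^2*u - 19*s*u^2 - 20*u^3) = (s^2 + 8*s*u + 7*u^2)/(s^2 + s*u - 20*u^2)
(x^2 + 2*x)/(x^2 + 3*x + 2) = x/(x + 1)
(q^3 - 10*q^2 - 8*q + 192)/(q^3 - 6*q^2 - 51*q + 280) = (q^2 - 2*q - 24)/(q^2 + 2*q - 35)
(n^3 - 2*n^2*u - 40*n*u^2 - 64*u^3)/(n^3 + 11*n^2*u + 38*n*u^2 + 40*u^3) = (n - 8*u)/(n + 5*u)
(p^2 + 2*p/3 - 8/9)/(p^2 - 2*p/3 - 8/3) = (p - 2/3)/(p - 2)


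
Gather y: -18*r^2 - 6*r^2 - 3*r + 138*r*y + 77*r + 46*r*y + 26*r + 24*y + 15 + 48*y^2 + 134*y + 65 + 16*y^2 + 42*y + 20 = -24*r^2 + 100*r + 64*y^2 + y*(184*r + 200) + 100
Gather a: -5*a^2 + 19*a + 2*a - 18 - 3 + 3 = -5*a^2 + 21*a - 18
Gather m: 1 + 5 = 6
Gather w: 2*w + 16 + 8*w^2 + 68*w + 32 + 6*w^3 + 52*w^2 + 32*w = 6*w^3 + 60*w^2 + 102*w + 48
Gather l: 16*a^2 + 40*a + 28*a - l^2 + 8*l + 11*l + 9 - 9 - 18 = 16*a^2 + 68*a - l^2 + 19*l - 18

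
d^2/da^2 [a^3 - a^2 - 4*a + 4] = 6*a - 2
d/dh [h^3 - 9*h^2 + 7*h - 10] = 3*h^2 - 18*h + 7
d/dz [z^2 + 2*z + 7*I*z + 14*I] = 2*z + 2 + 7*I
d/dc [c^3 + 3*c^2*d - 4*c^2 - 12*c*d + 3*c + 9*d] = 3*c^2 + 6*c*d - 8*c - 12*d + 3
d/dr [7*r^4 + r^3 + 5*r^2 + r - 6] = 28*r^3 + 3*r^2 + 10*r + 1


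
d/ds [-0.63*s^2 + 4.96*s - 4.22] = 4.96 - 1.26*s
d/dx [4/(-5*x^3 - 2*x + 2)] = 4*(15*x^2 + 2)/(5*x^3 + 2*x - 2)^2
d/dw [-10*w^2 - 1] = -20*w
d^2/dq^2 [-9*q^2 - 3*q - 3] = -18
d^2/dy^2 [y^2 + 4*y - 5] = 2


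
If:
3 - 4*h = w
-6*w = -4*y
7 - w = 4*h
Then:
No Solution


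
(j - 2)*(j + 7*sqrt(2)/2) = j^2 - 2*j + 7*sqrt(2)*j/2 - 7*sqrt(2)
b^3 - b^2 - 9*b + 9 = (b - 3)*(b - 1)*(b + 3)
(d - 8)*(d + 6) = d^2 - 2*d - 48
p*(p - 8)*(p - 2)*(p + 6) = p^4 - 4*p^3 - 44*p^2 + 96*p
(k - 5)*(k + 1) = k^2 - 4*k - 5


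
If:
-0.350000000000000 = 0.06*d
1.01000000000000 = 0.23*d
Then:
No Solution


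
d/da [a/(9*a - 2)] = -2/(9*a - 2)^2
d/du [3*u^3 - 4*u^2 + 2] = u*(9*u - 8)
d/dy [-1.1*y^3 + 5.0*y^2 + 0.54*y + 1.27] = -3.3*y^2 + 10.0*y + 0.54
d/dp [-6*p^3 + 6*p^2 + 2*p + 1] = -18*p^2 + 12*p + 2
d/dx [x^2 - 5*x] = 2*x - 5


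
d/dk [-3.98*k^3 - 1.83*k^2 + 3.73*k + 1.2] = -11.94*k^2 - 3.66*k + 3.73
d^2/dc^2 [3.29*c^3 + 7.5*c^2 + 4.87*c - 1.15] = 19.74*c + 15.0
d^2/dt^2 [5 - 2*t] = 0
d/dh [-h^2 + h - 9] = 1 - 2*h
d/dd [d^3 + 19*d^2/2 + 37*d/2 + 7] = 3*d^2 + 19*d + 37/2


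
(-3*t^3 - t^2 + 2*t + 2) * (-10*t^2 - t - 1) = 30*t^5 + 13*t^4 - 16*t^3 - 21*t^2 - 4*t - 2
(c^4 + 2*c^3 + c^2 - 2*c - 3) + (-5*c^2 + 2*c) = c^4 + 2*c^3 - 4*c^2 - 3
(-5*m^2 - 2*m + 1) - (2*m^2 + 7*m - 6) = -7*m^2 - 9*m + 7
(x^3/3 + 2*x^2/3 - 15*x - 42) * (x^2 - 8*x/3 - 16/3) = x^5/3 - 2*x^4/9 - 167*x^3/9 - 50*x^2/9 + 192*x + 224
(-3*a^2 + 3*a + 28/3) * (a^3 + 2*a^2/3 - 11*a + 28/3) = -3*a^5 + a^4 + 133*a^3/3 - 493*a^2/9 - 224*a/3 + 784/9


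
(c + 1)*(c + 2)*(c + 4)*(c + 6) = c^4 + 13*c^3 + 56*c^2 + 92*c + 48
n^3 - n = n*(n - 1)*(n + 1)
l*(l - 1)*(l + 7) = l^3 + 6*l^2 - 7*l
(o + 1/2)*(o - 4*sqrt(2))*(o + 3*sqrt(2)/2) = o^3 - 5*sqrt(2)*o^2/2 + o^2/2 - 12*o - 5*sqrt(2)*o/4 - 6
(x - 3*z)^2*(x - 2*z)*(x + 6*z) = x^4 - 2*x^3*z - 27*x^2*z^2 + 108*x*z^3 - 108*z^4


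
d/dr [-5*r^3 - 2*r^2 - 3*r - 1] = -15*r^2 - 4*r - 3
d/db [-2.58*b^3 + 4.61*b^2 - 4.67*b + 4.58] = -7.74*b^2 + 9.22*b - 4.67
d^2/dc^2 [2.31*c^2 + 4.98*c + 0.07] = 4.62000000000000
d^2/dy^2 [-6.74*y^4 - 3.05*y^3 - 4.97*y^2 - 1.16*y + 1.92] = -80.88*y^2 - 18.3*y - 9.94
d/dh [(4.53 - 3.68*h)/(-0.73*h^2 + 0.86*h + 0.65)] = (-2.6864*h^2 + 6.6138*h - 6.2878)/(0.5329*h^4 - 1.2556*h^3 - 0.2094*h^2 + 1.118*h + 0.4225)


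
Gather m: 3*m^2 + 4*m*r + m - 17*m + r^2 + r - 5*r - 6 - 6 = 3*m^2 + m*(4*r - 16) + r^2 - 4*r - 12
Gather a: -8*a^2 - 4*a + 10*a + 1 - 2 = -8*a^2 + 6*a - 1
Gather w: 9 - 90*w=9 - 90*w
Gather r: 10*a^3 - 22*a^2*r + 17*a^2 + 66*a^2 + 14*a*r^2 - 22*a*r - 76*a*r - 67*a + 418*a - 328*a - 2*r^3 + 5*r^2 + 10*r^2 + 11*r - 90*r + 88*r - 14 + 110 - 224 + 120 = 10*a^3 + 83*a^2 + 23*a - 2*r^3 + r^2*(14*a + 15) + r*(-22*a^2 - 98*a + 9) - 8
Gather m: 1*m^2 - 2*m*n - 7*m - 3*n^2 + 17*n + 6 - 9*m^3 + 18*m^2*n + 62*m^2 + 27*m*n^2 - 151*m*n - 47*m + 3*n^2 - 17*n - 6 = -9*m^3 + m^2*(18*n + 63) + m*(27*n^2 - 153*n - 54)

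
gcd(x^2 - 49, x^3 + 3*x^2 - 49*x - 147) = x^2 - 49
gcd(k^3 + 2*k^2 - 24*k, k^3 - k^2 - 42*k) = k^2 + 6*k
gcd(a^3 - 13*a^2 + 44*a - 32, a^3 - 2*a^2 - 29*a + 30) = a - 1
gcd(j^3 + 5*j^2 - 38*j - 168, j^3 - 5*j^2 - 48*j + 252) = j^2 + j - 42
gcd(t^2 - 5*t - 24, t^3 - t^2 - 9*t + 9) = t + 3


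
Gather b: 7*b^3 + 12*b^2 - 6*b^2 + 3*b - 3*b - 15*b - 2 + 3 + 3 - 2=7*b^3 + 6*b^2 - 15*b + 2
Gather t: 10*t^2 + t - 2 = 10*t^2 + t - 2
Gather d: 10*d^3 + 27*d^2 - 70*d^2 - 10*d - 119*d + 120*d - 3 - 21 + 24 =10*d^3 - 43*d^2 - 9*d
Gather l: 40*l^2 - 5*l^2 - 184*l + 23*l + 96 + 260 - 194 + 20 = 35*l^2 - 161*l + 182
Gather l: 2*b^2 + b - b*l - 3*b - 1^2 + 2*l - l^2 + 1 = 2*b^2 - 2*b - l^2 + l*(2 - b)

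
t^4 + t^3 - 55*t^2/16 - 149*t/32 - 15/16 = (t - 2)*(t + 1/4)*(t + 5/4)*(t + 3/2)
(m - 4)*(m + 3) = m^2 - m - 12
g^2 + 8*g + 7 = (g + 1)*(g + 7)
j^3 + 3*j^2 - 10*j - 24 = (j - 3)*(j + 2)*(j + 4)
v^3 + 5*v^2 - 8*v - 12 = (v - 2)*(v + 1)*(v + 6)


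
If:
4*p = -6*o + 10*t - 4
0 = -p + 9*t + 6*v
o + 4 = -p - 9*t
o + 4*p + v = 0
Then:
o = -896/671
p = 138/671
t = -214/671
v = 344/671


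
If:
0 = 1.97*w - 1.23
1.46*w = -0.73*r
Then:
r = -1.25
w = 0.62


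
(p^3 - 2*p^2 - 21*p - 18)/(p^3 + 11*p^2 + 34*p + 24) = (p^2 - 3*p - 18)/(p^2 + 10*p + 24)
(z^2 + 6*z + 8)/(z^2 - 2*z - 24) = (z + 2)/(z - 6)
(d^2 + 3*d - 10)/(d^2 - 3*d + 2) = (d + 5)/(d - 1)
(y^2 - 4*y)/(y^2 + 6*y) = (y - 4)/(y + 6)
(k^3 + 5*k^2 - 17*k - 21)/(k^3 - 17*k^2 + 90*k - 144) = (k^2 + 8*k + 7)/(k^2 - 14*k + 48)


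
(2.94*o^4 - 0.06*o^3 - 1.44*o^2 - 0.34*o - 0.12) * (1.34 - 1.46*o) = -4.2924*o^5 + 4.0272*o^4 + 2.022*o^3 - 1.4332*o^2 - 0.2804*o - 0.1608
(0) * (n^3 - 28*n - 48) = 0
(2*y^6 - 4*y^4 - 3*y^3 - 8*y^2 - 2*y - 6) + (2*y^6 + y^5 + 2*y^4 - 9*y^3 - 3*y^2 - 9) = 4*y^6 + y^5 - 2*y^4 - 12*y^3 - 11*y^2 - 2*y - 15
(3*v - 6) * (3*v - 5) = 9*v^2 - 33*v + 30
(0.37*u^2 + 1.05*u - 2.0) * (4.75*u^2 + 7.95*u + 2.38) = 1.7575*u^4 + 7.929*u^3 - 0.2719*u^2 - 13.401*u - 4.76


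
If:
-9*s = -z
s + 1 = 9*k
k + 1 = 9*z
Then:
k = 41/364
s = 5/364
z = 45/364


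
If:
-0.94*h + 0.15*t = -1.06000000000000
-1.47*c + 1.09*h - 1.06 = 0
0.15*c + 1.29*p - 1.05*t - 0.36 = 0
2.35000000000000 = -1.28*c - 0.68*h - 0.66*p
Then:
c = -0.40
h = 0.43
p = -3.23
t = -4.36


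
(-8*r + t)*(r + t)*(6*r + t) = -48*r^3 - 50*r^2*t - r*t^2 + t^3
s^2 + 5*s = s*(s + 5)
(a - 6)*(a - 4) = a^2 - 10*a + 24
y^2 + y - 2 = (y - 1)*(y + 2)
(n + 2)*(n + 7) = n^2 + 9*n + 14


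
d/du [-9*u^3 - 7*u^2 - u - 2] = -27*u^2 - 14*u - 1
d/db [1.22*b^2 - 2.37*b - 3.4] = 2.44*b - 2.37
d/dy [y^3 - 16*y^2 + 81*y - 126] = 3*y^2 - 32*y + 81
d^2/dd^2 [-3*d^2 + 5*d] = -6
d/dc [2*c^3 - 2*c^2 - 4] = 2*c*(3*c - 2)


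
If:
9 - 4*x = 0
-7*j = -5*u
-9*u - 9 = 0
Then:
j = -5/7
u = -1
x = 9/4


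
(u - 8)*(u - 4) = u^2 - 12*u + 32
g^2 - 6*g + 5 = (g - 5)*(g - 1)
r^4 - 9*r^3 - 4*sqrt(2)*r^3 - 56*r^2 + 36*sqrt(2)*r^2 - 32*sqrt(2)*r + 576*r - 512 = (r - 8)*(r - 1)*(r - 8*sqrt(2))*(r + 4*sqrt(2))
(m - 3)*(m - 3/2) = m^2 - 9*m/2 + 9/2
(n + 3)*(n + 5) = n^2 + 8*n + 15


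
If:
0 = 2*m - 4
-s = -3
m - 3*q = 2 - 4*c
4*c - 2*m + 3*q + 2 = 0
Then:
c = 1/4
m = 2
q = 1/3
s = 3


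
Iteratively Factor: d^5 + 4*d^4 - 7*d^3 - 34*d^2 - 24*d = (d - 3)*(d^4 + 7*d^3 + 14*d^2 + 8*d) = (d - 3)*(d + 4)*(d^3 + 3*d^2 + 2*d) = (d - 3)*(d + 1)*(d + 4)*(d^2 + 2*d) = d*(d - 3)*(d + 1)*(d + 4)*(d + 2)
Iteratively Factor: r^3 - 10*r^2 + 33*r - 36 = (r - 3)*(r^2 - 7*r + 12) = (r - 4)*(r - 3)*(r - 3)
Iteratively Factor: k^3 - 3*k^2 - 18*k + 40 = (k - 2)*(k^2 - k - 20) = (k - 2)*(k + 4)*(k - 5)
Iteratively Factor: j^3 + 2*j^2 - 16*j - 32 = (j - 4)*(j^2 + 6*j + 8) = (j - 4)*(j + 4)*(j + 2)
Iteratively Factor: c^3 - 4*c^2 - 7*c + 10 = (c + 2)*(c^2 - 6*c + 5) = (c - 1)*(c + 2)*(c - 5)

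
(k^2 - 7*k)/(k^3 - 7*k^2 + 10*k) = (k - 7)/(k^2 - 7*k + 10)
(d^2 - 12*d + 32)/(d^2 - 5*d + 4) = (d - 8)/(d - 1)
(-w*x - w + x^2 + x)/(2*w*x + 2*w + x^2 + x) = (-w + x)/(2*w + x)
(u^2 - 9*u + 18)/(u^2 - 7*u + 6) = (u - 3)/(u - 1)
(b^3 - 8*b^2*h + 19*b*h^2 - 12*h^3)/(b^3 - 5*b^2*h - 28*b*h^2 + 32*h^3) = (b^2 - 7*b*h + 12*h^2)/(b^2 - 4*b*h - 32*h^2)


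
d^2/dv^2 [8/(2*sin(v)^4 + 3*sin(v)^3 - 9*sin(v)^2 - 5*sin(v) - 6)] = 8*(64*sin(v)^8 + 138*sin(v)^7 - 215*sin(v)^6 - 467*sin(v)^5 + 702*sin(v)^4 + 769*sin(v)^3 - 731*sin(v)^2 - 408*sin(v) + 58)/(-2*sin(v)^4 - 3*sin(v)^3 + 9*sin(v)^2 + 5*sin(v) + 6)^3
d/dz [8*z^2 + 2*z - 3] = 16*z + 2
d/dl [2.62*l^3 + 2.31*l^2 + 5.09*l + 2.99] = 7.86*l^2 + 4.62*l + 5.09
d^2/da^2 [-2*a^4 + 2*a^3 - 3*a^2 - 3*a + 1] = -24*a^2 + 12*a - 6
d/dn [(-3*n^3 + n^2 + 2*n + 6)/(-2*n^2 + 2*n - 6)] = 3*(n^4 - 2*n^3 + 10*n^2 + 2*n - 4)/(2*(n^4 - 2*n^3 + 7*n^2 - 6*n + 9))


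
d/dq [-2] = 0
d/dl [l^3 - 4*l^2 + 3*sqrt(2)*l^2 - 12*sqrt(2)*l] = 3*l^2 - 8*l + 6*sqrt(2)*l - 12*sqrt(2)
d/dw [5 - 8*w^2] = -16*w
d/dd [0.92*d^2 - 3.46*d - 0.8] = 1.84*d - 3.46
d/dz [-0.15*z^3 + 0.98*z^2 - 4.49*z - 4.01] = -0.45*z^2 + 1.96*z - 4.49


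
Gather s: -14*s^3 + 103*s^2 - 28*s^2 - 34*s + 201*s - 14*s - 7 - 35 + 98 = -14*s^3 + 75*s^2 + 153*s + 56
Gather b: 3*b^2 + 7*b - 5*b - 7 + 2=3*b^2 + 2*b - 5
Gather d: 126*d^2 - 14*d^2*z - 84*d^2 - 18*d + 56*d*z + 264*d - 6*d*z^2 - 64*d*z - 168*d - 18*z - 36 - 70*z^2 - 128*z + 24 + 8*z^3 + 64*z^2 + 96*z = d^2*(42 - 14*z) + d*(-6*z^2 - 8*z + 78) + 8*z^3 - 6*z^2 - 50*z - 12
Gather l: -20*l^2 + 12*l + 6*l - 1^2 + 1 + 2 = -20*l^2 + 18*l + 2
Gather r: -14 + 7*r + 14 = 7*r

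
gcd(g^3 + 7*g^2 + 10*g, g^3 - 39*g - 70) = g^2 + 7*g + 10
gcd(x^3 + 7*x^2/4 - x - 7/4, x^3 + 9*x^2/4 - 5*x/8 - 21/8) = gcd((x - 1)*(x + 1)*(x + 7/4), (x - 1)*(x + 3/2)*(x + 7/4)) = x^2 + 3*x/4 - 7/4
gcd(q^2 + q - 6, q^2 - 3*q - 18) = q + 3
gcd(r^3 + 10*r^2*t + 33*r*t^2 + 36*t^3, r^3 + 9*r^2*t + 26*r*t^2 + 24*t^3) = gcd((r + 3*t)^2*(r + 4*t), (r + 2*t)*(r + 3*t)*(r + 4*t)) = r^2 + 7*r*t + 12*t^2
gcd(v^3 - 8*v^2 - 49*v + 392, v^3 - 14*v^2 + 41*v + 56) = v^2 - 15*v + 56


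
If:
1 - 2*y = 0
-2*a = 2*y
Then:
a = -1/2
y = 1/2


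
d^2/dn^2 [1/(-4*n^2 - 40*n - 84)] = (n^2 + 10*n - 4*(n + 5)^2 + 21)/(2*(n^2 + 10*n + 21)^3)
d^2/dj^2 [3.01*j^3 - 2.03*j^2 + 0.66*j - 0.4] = 18.06*j - 4.06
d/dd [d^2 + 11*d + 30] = 2*d + 11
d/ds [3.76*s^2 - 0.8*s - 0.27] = 7.52*s - 0.8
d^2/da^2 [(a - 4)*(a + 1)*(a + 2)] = 6*a - 2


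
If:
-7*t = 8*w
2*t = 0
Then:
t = 0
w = 0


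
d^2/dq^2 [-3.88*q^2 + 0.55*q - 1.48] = -7.76000000000000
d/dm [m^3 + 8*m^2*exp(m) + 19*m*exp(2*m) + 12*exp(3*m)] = 8*m^2*exp(m) + 3*m^2 + 38*m*exp(2*m) + 16*m*exp(m) + 36*exp(3*m) + 19*exp(2*m)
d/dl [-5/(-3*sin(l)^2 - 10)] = -60*sin(2*l)/(3*cos(2*l) - 23)^2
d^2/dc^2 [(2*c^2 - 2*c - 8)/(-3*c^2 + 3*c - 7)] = 76*(9*c^2 - 9*c - 4)/(27*c^6 - 81*c^5 + 270*c^4 - 405*c^3 + 630*c^2 - 441*c + 343)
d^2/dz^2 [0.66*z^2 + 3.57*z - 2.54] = 1.32000000000000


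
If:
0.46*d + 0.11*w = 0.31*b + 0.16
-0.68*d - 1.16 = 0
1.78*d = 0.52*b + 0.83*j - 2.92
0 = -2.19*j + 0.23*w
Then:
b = -1.13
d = -1.71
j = 0.57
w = 5.40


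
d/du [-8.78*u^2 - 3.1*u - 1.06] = -17.56*u - 3.1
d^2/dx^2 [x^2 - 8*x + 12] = 2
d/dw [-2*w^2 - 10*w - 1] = -4*w - 10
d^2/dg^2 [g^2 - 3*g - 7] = 2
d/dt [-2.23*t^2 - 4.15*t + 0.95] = -4.46*t - 4.15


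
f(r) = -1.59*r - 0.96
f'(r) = -1.59000000000000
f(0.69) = -2.06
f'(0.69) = -1.59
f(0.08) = -1.09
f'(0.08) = -1.59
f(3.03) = -5.78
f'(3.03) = -1.59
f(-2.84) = 3.56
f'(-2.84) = -1.59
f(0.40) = -1.60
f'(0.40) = -1.59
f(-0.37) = -0.37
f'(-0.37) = -1.59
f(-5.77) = 8.21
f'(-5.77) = -1.59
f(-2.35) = 2.78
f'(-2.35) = -1.59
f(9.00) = -15.27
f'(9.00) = -1.59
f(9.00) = -15.27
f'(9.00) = -1.59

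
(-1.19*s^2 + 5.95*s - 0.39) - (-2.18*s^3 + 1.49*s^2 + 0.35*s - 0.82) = 2.18*s^3 - 2.68*s^2 + 5.6*s + 0.43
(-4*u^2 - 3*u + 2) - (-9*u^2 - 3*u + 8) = 5*u^2 - 6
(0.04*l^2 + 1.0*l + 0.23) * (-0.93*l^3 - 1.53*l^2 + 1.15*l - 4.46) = -0.0372*l^5 - 0.9912*l^4 - 1.6979*l^3 + 0.6197*l^2 - 4.1955*l - 1.0258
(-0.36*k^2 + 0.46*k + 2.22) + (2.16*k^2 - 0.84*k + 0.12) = 1.8*k^2 - 0.38*k + 2.34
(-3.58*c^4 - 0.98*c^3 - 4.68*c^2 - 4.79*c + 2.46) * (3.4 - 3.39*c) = 12.1362*c^5 - 8.8498*c^4 + 12.5332*c^3 + 0.3261*c^2 - 24.6254*c + 8.364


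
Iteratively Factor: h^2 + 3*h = (h)*(h + 3)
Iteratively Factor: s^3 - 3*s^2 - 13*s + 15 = (s - 1)*(s^2 - 2*s - 15) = (s - 1)*(s + 3)*(s - 5)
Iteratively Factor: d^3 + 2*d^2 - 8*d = (d)*(d^2 + 2*d - 8) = d*(d + 4)*(d - 2)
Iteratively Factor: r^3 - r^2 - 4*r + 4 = (r + 2)*(r^2 - 3*r + 2) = (r - 2)*(r + 2)*(r - 1)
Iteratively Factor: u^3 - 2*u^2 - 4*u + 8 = (u + 2)*(u^2 - 4*u + 4) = (u - 2)*(u + 2)*(u - 2)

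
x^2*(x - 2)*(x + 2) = x^4 - 4*x^2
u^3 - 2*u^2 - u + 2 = (u - 2)*(u - 1)*(u + 1)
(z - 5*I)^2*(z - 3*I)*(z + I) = z^4 - 12*I*z^3 - 42*z^2 + 20*I*z - 75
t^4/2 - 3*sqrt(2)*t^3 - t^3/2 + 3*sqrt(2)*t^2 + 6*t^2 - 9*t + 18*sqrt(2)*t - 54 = (t/2 + 1)*(t - 3)*(t - 3*sqrt(2))^2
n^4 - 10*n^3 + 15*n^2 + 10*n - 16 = (n - 8)*(n - 2)*(n - 1)*(n + 1)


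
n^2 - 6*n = n*(n - 6)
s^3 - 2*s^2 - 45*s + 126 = (s - 6)*(s - 3)*(s + 7)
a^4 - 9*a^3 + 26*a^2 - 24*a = a*(a - 4)*(a - 3)*(a - 2)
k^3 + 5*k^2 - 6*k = k*(k - 1)*(k + 6)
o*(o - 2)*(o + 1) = o^3 - o^2 - 2*o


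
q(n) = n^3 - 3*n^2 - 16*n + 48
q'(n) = 3*n^2 - 6*n - 16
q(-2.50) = 53.62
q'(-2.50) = 17.75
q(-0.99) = 59.93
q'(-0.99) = -7.12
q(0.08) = 46.70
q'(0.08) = -16.46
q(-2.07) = 59.40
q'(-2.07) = 9.27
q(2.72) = 2.41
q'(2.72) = -10.12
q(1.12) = 27.72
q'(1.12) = -18.96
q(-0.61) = 56.42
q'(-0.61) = -11.22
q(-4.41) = -25.55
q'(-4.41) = 68.80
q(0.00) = 48.00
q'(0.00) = -16.00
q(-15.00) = -3762.00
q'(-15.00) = 749.00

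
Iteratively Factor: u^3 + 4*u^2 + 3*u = (u + 3)*(u^2 + u) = (u + 1)*(u + 3)*(u)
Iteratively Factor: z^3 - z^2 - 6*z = (z - 3)*(z^2 + 2*z) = z*(z - 3)*(z + 2)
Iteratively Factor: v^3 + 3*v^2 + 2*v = (v + 1)*(v^2 + 2*v) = (v + 1)*(v + 2)*(v)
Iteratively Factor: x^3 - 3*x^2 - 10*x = (x)*(x^2 - 3*x - 10) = x*(x - 5)*(x + 2)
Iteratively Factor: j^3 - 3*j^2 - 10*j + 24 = (j + 3)*(j^2 - 6*j + 8) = (j - 2)*(j + 3)*(j - 4)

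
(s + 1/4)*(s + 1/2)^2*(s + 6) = s^4 + 29*s^3/4 + 8*s^2 + 49*s/16 + 3/8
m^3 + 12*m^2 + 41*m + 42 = (m + 2)*(m + 3)*(m + 7)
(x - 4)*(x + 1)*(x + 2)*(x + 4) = x^4 + 3*x^3 - 14*x^2 - 48*x - 32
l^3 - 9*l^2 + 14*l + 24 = (l - 6)*(l - 4)*(l + 1)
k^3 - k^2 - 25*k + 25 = (k - 5)*(k - 1)*(k + 5)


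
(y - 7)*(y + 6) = y^2 - y - 42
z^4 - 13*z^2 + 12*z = z*(z - 3)*(z - 1)*(z + 4)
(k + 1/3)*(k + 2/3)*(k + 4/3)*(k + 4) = k^4 + 19*k^3/3 + 98*k^2/9 + 176*k/27 + 32/27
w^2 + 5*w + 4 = (w + 1)*(w + 4)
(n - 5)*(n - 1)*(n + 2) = n^3 - 4*n^2 - 7*n + 10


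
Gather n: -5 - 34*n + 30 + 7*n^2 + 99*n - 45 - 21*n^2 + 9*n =-14*n^2 + 74*n - 20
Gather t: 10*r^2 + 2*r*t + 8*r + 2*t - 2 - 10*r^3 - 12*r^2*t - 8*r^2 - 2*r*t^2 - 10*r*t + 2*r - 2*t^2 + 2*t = -10*r^3 + 2*r^2 + 10*r + t^2*(-2*r - 2) + t*(-12*r^2 - 8*r + 4) - 2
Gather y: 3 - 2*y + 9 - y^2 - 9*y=-y^2 - 11*y + 12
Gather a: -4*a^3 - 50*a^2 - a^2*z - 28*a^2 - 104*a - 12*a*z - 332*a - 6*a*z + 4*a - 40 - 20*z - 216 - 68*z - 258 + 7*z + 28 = -4*a^3 + a^2*(-z - 78) + a*(-18*z - 432) - 81*z - 486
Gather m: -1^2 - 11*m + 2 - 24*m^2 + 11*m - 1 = -24*m^2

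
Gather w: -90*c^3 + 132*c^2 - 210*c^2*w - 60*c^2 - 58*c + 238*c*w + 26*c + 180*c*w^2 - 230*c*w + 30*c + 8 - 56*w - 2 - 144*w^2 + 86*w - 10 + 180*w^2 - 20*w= -90*c^3 + 72*c^2 - 2*c + w^2*(180*c + 36) + w*(-210*c^2 + 8*c + 10) - 4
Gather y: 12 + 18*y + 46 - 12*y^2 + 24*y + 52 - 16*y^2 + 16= -28*y^2 + 42*y + 126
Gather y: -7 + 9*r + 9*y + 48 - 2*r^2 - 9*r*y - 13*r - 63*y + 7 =-2*r^2 - 4*r + y*(-9*r - 54) + 48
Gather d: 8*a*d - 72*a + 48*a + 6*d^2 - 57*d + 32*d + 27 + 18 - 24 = -24*a + 6*d^2 + d*(8*a - 25) + 21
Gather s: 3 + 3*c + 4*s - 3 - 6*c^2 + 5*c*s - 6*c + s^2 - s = -6*c^2 - 3*c + s^2 + s*(5*c + 3)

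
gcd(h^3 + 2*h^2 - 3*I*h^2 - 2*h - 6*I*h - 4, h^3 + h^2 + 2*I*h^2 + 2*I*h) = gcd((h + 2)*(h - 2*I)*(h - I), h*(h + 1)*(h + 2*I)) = 1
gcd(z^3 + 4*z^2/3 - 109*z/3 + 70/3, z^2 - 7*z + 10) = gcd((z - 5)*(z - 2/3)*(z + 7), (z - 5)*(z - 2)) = z - 5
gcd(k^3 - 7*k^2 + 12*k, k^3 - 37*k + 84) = k^2 - 7*k + 12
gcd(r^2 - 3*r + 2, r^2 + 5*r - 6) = r - 1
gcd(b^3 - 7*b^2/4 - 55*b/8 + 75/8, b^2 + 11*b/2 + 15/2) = b + 5/2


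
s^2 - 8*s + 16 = (s - 4)^2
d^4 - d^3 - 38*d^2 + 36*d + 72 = (d - 6)*(d - 2)*(d + 1)*(d + 6)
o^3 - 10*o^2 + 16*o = o*(o - 8)*(o - 2)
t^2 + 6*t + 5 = (t + 1)*(t + 5)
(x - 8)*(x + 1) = x^2 - 7*x - 8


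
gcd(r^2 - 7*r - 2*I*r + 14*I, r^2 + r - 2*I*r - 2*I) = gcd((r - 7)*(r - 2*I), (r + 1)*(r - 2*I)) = r - 2*I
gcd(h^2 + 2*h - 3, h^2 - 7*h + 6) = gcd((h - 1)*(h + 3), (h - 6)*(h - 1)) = h - 1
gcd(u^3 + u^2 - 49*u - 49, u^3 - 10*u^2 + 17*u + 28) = u^2 - 6*u - 7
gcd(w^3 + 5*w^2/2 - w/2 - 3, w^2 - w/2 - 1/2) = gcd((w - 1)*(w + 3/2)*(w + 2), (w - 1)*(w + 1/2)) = w - 1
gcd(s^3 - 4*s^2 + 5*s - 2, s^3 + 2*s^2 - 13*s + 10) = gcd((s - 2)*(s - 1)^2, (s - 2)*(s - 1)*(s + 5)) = s^2 - 3*s + 2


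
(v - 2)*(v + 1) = v^2 - v - 2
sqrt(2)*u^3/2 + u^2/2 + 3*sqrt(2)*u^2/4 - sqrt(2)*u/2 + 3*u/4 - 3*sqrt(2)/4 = (u + 3/2)*(u - sqrt(2)/2)*(sqrt(2)*u/2 + 1)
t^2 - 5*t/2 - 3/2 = (t - 3)*(t + 1/2)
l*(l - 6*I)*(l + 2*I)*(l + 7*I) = l^4 + 3*I*l^3 + 40*l^2 + 84*I*l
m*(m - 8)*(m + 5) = m^3 - 3*m^2 - 40*m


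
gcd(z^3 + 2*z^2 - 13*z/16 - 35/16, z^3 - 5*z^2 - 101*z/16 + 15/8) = z + 5/4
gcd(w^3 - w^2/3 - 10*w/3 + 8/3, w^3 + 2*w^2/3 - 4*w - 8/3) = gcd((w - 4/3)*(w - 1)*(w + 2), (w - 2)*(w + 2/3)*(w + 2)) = w + 2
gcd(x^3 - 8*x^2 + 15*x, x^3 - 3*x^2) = x^2 - 3*x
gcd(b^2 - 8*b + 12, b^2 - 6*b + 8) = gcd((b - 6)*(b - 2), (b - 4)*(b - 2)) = b - 2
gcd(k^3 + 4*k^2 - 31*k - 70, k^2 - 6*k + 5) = k - 5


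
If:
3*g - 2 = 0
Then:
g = 2/3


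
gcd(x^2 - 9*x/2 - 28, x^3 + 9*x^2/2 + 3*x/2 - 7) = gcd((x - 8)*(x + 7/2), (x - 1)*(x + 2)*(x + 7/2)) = x + 7/2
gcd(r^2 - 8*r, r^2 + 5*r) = r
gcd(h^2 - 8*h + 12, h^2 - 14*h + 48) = h - 6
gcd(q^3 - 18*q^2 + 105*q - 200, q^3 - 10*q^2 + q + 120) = q^2 - 13*q + 40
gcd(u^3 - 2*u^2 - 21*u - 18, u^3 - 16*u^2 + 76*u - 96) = u - 6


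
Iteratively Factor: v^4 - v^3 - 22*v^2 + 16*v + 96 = (v - 4)*(v^3 + 3*v^2 - 10*v - 24) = (v - 4)*(v + 4)*(v^2 - v - 6) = (v - 4)*(v + 2)*(v + 4)*(v - 3)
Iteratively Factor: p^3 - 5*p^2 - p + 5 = (p - 1)*(p^2 - 4*p - 5) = (p - 1)*(p + 1)*(p - 5)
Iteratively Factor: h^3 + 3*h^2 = (h + 3)*(h^2) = h*(h + 3)*(h)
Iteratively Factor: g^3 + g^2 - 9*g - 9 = (g + 1)*(g^2 - 9) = (g + 1)*(g + 3)*(g - 3)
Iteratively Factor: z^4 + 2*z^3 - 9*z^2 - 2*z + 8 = (z + 4)*(z^3 - 2*z^2 - z + 2) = (z + 1)*(z + 4)*(z^2 - 3*z + 2) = (z - 1)*(z + 1)*(z + 4)*(z - 2)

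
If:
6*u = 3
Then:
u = 1/2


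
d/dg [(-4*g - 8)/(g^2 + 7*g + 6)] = 4*(g^2 + 4*g + 8)/(g^4 + 14*g^3 + 61*g^2 + 84*g + 36)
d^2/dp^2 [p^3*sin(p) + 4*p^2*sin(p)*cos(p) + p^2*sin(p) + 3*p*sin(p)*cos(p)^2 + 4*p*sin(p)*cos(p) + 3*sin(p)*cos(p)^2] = -p^3*sin(p) - p^2*sin(p) - 8*p^2*sin(2*p) + 6*p^2*cos(p) + 21*p*sin(p)/4 - 8*p*sin(2*p) - 27*p*sin(3*p)/4 + 4*p*cos(p) + 16*p*cos(2*p) + 5*sin(p)/4 + 4*sin(2*p) - 27*sin(3*p)/4 + 3*cos(p)/2 + 8*cos(2*p) + 9*cos(3*p)/2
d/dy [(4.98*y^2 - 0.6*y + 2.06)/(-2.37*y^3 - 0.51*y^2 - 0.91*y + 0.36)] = (11.8026*y^4 - 2.844*y^3 + 9.8088*y^2 + 5.6868*y + 1.6586)/(5.6169*y^6 + 2.4174*y^5 + 4.5735*y^4 - 0.7782*y^3 + 0.4609*y^2 - 0.6552*y + 0.1296)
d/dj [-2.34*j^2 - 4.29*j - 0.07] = -4.68*j - 4.29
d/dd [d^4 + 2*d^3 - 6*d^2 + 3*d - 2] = 4*d^3 + 6*d^2 - 12*d + 3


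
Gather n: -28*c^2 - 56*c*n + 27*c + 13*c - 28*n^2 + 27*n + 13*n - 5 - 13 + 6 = -28*c^2 + 40*c - 28*n^2 + n*(40 - 56*c) - 12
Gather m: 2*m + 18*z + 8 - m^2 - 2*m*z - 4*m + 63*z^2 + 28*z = -m^2 + m*(-2*z - 2) + 63*z^2 + 46*z + 8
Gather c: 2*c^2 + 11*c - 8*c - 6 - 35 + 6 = 2*c^2 + 3*c - 35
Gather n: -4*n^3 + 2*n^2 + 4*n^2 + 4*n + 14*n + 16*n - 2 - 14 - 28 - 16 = -4*n^3 + 6*n^2 + 34*n - 60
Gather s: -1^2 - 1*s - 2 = -s - 3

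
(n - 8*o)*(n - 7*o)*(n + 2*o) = n^3 - 13*n^2*o + 26*n*o^2 + 112*o^3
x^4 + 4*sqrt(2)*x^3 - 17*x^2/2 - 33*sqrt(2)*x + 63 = (x - 3*sqrt(2)/2)*(x - sqrt(2))*(x + 3*sqrt(2))*(x + 7*sqrt(2)/2)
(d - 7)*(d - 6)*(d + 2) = d^3 - 11*d^2 + 16*d + 84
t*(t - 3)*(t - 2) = t^3 - 5*t^2 + 6*t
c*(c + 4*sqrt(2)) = c^2 + 4*sqrt(2)*c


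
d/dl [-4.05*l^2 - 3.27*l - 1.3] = -8.1*l - 3.27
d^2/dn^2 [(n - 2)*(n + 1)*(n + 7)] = 6*n + 12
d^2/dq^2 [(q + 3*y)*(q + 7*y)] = 2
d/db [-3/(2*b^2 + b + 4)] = 3*(4*b + 1)/(2*b^2 + b + 4)^2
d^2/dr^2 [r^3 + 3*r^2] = 6*r + 6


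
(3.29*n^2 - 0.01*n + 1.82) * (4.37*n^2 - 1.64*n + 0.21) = 14.3773*n^4 - 5.4393*n^3 + 8.6607*n^2 - 2.9869*n + 0.3822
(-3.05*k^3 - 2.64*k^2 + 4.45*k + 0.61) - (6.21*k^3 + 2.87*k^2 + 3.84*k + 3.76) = -9.26*k^3 - 5.51*k^2 + 0.61*k - 3.15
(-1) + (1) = 0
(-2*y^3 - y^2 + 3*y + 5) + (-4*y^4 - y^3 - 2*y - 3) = -4*y^4 - 3*y^3 - y^2 + y + 2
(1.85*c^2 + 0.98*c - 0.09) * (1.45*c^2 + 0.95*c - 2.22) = 2.6825*c^4 + 3.1785*c^3 - 3.3065*c^2 - 2.2611*c + 0.1998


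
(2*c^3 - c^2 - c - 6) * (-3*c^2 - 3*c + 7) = -6*c^5 - 3*c^4 + 20*c^3 + 14*c^2 + 11*c - 42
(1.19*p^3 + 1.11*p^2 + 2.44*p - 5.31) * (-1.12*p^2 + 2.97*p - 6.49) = -1.3328*p^5 + 2.2911*p^4 - 7.1592*p^3 + 5.9901*p^2 - 31.6063*p + 34.4619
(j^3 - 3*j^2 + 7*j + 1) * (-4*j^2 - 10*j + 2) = -4*j^5 + 2*j^4 + 4*j^3 - 80*j^2 + 4*j + 2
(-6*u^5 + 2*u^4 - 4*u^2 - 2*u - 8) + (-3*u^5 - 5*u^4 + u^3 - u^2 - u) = -9*u^5 - 3*u^4 + u^3 - 5*u^2 - 3*u - 8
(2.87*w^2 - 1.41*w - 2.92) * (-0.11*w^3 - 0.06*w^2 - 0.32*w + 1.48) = -0.3157*w^5 - 0.0171*w^4 - 0.5126*w^3 + 4.874*w^2 - 1.1524*w - 4.3216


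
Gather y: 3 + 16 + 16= 35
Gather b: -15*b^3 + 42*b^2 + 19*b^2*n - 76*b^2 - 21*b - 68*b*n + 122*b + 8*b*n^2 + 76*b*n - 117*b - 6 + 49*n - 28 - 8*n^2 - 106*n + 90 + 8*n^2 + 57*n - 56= -15*b^3 + b^2*(19*n - 34) + b*(8*n^2 + 8*n - 16)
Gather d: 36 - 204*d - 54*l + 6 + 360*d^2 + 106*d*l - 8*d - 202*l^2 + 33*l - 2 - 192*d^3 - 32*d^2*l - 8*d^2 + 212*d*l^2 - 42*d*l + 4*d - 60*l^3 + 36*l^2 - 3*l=-192*d^3 + d^2*(352 - 32*l) + d*(212*l^2 + 64*l - 208) - 60*l^3 - 166*l^2 - 24*l + 40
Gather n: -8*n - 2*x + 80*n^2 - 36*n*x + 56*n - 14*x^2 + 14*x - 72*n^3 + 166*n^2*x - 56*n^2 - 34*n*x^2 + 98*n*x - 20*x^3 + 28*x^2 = -72*n^3 + n^2*(166*x + 24) + n*(-34*x^2 + 62*x + 48) - 20*x^3 + 14*x^2 + 12*x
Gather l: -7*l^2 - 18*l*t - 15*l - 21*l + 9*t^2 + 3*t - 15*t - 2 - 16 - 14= -7*l^2 + l*(-18*t - 36) + 9*t^2 - 12*t - 32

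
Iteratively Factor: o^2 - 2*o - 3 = (o - 3)*(o + 1)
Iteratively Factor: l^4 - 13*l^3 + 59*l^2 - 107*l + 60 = (l - 3)*(l^3 - 10*l^2 + 29*l - 20) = (l - 5)*(l - 3)*(l^2 - 5*l + 4) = (l - 5)*(l - 3)*(l - 1)*(l - 4)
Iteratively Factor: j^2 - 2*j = (j - 2)*(j)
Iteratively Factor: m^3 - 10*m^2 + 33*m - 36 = (m - 3)*(m^2 - 7*m + 12) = (m - 3)^2*(m - 4)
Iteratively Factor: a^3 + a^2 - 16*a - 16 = (a + 1)*(a^2 - 16) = (a + 1)*(a + 4)*(a - 4)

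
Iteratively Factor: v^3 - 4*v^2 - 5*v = (v + 1)*(v^2 - 5*v) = (v - 5)*(v + 1)*(v)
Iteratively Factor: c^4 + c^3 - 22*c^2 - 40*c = (c)*(c^3 + c^2 - 22*c - 40) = c*(c + 4)*(c^2 - 3*c - 10) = c*(c + 2)*(c + 4)*(c - 5)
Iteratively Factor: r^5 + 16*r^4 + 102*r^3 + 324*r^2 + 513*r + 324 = (r + 4)*(r^4 + 12*r^3 + 54*r^2 + 108*r + 81) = (r + 3)*(r + 4)*(r^3 + 9*r^2 + 27*r + 27) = (r + 3)^2*(r + 4)*(r^2 + 6*r + 9) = (r + 3)^3*(r + 4)*(r + 3)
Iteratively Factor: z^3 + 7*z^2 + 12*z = (z + 4)*(z^2 + 3*z) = (z + 3)*(z + 4)*(z)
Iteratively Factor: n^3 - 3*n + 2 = (n + 2)*(n^2 - 2*n + 1) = (n - 1)*(n + 2)*(n - 1)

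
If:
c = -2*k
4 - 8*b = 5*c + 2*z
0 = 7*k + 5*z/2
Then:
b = 1/2 - 39*z/56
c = 5*z/7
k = -5*z/14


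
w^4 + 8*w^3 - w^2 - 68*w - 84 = (w - 3)*(w + 2)^2*(w + 7)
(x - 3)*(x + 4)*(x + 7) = x^3 + 8*x^2 - 5*x - 84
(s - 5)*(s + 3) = s^2 - 2*s - 15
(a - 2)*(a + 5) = a^2 + 3*a - 10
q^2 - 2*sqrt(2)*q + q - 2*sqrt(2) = (q + 1)*(q - 2*sqrt(2))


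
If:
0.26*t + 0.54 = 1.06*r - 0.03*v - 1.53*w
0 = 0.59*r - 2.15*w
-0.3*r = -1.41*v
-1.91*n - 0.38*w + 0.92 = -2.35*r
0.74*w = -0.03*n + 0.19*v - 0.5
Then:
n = -2.57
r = -2.60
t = -8.41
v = -0.55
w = -0.71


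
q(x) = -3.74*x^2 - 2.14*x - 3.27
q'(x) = -7.48*x - 2.14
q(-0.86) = -4.20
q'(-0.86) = 4.29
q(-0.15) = -3.03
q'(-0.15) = -1.02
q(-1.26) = -6.51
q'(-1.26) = 7.28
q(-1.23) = -6.30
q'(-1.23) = 7.06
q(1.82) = -19.55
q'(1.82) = -15.75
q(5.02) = -108.26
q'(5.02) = -39.69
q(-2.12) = -15.54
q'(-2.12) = 13.72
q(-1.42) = -7.77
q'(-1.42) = 8.48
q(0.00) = -3.27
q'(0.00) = -2.14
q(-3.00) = -30.51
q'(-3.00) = 20.30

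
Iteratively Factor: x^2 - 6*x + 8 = (x - 2)*(x - 4)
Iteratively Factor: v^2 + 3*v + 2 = (v + 2)*(v + 1)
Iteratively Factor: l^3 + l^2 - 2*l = (l - 1)*(l^2 + 2*l) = l*(l - 1)*(l + 2)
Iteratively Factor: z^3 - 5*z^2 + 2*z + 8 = (z - 2)*(z^2 - 3*z - 4) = (z - 2)*(z + 1)*(z - 4)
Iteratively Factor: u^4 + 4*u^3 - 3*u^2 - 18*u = (u + 3)*(u^3 + u^2 - 6*u) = (u + 3)^2*(u^2 - 2*u) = (u - 2)*(u + 3)^2*(u)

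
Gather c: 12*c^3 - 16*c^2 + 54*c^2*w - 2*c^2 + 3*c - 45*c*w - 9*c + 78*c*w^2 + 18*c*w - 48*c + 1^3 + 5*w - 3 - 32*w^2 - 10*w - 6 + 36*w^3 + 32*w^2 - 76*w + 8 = 12*c^3 + c^2*(54*w - 18) + c*(78*w^2 - 27*w - 54) + 36*w^3 - 81*w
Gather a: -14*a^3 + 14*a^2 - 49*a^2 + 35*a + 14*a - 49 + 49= -14*a^3 - 35*a^2 + 49*a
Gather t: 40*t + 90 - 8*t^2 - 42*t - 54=-8*t^2 - 2*t + 36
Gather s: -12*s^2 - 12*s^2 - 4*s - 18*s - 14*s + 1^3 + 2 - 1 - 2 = -24*s^2 - 36*s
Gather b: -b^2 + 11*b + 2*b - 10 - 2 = -b^2 + 13*b - 12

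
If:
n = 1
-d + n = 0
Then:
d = 1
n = 1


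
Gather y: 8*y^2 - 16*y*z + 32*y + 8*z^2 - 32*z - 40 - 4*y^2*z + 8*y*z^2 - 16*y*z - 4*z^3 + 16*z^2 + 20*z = y^2*(8 - 4*z) + y*(8*z^2 - 32*z + 32) - 4*z^3 + 24*z^2 - 12*z - 40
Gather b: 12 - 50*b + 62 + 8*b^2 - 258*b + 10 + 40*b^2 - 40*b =48*b^2 - 348*b + 84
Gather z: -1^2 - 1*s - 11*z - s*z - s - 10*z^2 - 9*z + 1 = -2*s - 10*z^2 + z*(-s - 20)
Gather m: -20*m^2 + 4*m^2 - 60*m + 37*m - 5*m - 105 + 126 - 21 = -16*m^2 - 28*m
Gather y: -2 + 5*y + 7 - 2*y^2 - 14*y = -2*y^2 - 9*y + 5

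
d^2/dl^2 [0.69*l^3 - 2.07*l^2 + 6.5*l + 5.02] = 4.14*l - 4.14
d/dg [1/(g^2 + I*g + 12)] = (-2*g - I)/(g^2 + I*g + 12)^2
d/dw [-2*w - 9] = -2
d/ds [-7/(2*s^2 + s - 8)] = 7*(4*s + 1)/(2*s^2 + s - 8)^2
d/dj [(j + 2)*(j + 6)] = 2*j + 8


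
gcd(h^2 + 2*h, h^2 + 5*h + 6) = h + 2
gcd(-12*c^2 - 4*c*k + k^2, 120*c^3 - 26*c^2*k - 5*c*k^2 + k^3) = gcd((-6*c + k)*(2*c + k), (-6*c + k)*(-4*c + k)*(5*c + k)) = 6*c - k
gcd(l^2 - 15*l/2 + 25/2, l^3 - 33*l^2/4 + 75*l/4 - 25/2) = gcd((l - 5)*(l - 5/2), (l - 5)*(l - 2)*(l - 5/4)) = l - 5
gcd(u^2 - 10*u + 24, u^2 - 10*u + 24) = u^2 - 10*u + 24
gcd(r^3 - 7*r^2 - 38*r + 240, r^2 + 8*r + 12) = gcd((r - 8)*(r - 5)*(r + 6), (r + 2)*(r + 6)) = r + 6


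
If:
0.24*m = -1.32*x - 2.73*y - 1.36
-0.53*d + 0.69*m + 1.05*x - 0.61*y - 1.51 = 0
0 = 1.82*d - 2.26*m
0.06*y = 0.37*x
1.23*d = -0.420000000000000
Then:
No Solution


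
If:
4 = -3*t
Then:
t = -4/3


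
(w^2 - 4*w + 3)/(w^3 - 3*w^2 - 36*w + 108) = (w - 1)/(w^2 - 36)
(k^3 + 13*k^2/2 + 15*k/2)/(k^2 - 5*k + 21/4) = 2*k*(2*k^2 + 13*k + 15)/(4*k^2 - 20*k + 21)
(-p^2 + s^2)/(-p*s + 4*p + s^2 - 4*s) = (p + s)/(s - 4)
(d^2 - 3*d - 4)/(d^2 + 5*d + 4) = (d - 4)/(d + 4)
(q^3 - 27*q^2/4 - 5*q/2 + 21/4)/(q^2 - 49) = (4*q^2 + q - 3)/(4*(q + 7))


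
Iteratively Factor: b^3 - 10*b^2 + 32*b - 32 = (b - 4)*(b^2 - 6*b + 8) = (b - 4)*(b - 2)*(b - 4)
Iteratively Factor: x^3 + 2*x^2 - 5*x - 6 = (x + 3)*(x^2 - x - 2) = (x + 1)*(x + 3)*(x - 2)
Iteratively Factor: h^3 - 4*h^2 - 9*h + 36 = (h - 3)*(h^2 - h - 12) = (h - 3)*(h + 3)*(h - 4)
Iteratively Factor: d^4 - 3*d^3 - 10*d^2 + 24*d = (d - 2)*(d^3 - d^2 - 12*d) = (d - 2)*(d + 3)*(d^2 - 4*d) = (d - 4)*(d - 2)*(d + 3)*(d)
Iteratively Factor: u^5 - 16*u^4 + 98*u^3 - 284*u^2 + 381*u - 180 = (u - 5)*(u^4 - 11*u^3 + 43*u^2 - 69*u + 36) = (u - 5)*(u - 3)*(u^3 - 8*u^2 + 19*u - 12) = (u - 5)*(u - 3)*(u - 1)*(u^2 - 7*u + 12) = (u - 5)*(u - 4)*(u - 3)*(u - 1)*(u - 3)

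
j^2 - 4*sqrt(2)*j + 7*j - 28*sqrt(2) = (j + 7)*(j - 4*sqrt(2))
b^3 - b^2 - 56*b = b*(b - 8)*(b + 7)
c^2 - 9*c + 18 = (c - 6)*(c - 3)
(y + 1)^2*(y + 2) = y^3 + 4*y^2 + 5*y + 2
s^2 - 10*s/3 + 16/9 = (s - 8/3)*(s - 2/3)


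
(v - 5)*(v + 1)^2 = v^3 - 3*v^2 - 9*v - 5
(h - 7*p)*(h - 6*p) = h^2 - 13*h*p + 42*p^2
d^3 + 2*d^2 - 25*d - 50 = (d - 5)*(d + 2)*(d + 5)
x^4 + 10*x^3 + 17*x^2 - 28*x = x*(x - 1)*(x + 4)*(x + 7)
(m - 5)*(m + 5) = m^2 - 25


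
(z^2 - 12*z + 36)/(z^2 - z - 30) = (z - 6)/(z + 5)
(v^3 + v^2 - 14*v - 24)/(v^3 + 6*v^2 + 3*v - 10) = (v^2 - v - 12)/(v^2 + 4*v - 5)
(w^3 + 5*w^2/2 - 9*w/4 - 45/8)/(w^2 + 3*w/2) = w + 1 - 15/(4*w)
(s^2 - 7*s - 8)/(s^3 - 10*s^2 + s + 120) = (s + 1)/(s^2 - 2*s - 15)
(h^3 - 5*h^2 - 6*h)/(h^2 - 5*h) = (h^2 - 5*h - 6)/(h - 5)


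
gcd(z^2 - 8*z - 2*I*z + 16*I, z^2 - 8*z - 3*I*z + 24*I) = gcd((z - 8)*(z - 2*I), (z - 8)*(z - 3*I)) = z - 8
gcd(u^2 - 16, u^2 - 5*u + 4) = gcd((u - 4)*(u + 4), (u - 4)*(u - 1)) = u - 4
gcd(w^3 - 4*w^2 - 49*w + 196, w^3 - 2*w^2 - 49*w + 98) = w^2 - 49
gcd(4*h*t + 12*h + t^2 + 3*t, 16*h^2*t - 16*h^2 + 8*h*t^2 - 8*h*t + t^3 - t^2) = 4*h + t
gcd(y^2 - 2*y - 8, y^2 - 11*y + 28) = y - 4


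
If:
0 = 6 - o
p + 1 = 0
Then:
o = 6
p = -1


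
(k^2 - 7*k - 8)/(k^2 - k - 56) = (k + 1)/(k + 7)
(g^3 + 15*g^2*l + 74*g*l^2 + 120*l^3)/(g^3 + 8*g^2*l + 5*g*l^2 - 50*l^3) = (g^2 + 10*g*l + 24*l^2)/(g^2 + 3*g*l - 10*l^2)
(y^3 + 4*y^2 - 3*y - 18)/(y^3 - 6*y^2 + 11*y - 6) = (y^2 + 6*y + 9)/(y^2 - 4*y + 3)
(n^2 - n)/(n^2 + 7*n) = (n - 1)/(n + 7)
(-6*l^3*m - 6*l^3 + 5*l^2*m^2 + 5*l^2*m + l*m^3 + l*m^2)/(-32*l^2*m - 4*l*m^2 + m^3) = l*(6*l^2*m + 6*l^2 - 5*l*m^2 - 5*l*m - m^3 - m^2)/(m*(32*l^2 + 4*l*m - m^2))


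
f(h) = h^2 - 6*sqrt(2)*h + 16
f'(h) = 2*h - 6*sqrt(2)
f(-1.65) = 32.72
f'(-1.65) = -11.79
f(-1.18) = 27.41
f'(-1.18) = -10.85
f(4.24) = -2.00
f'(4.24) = -0.00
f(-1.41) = 29.95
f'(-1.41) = -11.31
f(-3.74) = 61.72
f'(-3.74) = -15.97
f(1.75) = 4.21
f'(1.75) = -4.99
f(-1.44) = 30.29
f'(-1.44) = -11.37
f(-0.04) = 16.34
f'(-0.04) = -8.57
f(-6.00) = 102.91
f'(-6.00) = -20.49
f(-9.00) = 173.37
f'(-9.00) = -26.49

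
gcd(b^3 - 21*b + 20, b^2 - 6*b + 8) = b - 4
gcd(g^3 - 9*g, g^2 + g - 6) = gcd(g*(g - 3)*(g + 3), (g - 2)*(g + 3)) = g + 3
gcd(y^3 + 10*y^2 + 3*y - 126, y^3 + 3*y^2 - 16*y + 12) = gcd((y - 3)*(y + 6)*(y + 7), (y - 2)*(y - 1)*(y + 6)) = y + 6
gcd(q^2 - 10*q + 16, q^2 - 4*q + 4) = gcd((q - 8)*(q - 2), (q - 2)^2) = q - 2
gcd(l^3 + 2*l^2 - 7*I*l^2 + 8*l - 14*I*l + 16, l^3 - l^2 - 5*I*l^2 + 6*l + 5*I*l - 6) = l + I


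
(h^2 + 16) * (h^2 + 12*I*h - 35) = h^4 + 12*I*h^3 - 19*h^2 + 192*I*h - 560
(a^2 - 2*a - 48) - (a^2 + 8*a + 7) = -10*a - 55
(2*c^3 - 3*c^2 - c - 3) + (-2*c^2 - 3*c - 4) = 2*c^3 - 5*c^2 - 4*c - 7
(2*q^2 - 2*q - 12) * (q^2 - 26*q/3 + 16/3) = 2*q^4 - 58*q^3/3 + 16*q^2 + 280*q/3 - 64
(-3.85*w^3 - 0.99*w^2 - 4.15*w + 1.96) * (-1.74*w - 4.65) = 6.699*w^4 + 19.6251*w^3 + 11.8245*w^2 + 15.8871*w - 9.114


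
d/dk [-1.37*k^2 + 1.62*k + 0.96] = 1.62 - 2.74*k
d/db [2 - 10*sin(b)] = -10*cos(b)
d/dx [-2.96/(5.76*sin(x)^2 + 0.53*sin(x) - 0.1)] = (34.0992*sin(x) + 1.5688)*cos(x)/(5.76*sin(x)^2 + 0.53*sin(x) - 0.1)^2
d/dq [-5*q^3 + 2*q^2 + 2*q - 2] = -15*q^2 + 4*q + 2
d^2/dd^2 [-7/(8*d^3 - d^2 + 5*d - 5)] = 14*((24*d - 1)*(8*d^3 - d^2 + 5*d - 5) - (24*d^2 - 2*d + 5)^2)/(8*d^3 - d^2 + 5*d - 5)^3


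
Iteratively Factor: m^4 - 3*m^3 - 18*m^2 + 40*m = (m - 5)*(m^3 + 2*m^2 - 8*m) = (m - 5)*(m + 4)*(m^2 - 2*m) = m*(m - 5)*(m + 4)*(m - 2)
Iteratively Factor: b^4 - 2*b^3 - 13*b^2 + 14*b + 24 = (b + 1)*(b^3 - 3*b^2 - 10*b + 24) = (b + 1)*(b + 3)*(b^2 - 6*b + 8) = (b - 4)*(b + 1)*(b + 3)*(b - 2)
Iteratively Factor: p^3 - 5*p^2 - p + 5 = (p - 5)*(p^2 - 1) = (p - 5)*(p + 1)*(p - 1)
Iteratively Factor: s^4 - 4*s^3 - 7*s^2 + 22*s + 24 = (s + 1)*(s^3 - 5*s^2 - 2*s + 24) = (s - 3)*(s + 1)*(s^2 - 2*s - 8) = (s - 4)*(s - 3)*(s + 1)*(s + 2)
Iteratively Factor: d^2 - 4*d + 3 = (d - 1)*(d - 3)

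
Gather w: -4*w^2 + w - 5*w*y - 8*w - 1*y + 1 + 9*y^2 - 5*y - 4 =-4*w^2 + w*(-5*y - 7) + 9*y^2 - 6*y - 3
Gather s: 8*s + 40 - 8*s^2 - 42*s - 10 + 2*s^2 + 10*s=-6*s^2 - 24*s + 30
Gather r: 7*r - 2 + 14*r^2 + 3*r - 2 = 14*r^2 + 10*r - 4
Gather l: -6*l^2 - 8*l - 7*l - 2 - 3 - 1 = -6*l^2 - 15*l - 6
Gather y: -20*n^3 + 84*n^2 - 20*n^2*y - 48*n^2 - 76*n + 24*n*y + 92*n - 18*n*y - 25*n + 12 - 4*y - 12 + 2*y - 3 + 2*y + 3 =-20*n^3 + 36*n^2 - 9*n + y*(-20*n^2 + 6*n)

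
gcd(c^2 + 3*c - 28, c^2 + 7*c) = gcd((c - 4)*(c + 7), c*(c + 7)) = c + 7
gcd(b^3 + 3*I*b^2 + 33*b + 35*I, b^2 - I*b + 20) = b - 5*I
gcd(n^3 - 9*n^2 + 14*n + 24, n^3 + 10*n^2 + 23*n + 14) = n + 1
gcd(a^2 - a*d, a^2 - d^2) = a - d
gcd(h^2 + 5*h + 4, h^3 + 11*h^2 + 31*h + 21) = h + 1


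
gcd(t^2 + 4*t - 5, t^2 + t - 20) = t + 5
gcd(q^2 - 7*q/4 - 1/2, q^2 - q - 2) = q - 2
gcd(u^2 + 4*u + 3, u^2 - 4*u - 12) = 1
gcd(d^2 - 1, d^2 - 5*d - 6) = d + 1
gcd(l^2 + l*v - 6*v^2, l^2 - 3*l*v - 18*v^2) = l + 3*v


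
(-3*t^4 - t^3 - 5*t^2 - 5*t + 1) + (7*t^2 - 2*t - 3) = -3*t^4 - t^3 + 2*t^2 - 7*t - 2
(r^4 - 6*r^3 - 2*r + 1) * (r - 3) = r^5 - 9*r^4 + 18*r^3 - 2*r^2 + 7*r - 3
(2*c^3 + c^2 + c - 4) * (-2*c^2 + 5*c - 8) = -4*c^5 + 8*c^4 - 13*c^3 + 5*c^2 - 28*c + 32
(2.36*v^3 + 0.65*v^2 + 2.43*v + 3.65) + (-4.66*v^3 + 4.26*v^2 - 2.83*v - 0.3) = -2.3*v^3 + 4.91*v^2 - 0.4*v + 3.35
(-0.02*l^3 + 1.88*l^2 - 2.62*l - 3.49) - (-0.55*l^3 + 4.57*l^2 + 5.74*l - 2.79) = 0.53*l^3 - 2.69*l^2 - 8.36*l - 0.7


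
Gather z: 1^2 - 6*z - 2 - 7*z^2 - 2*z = -7*z^2 - 8*z - 1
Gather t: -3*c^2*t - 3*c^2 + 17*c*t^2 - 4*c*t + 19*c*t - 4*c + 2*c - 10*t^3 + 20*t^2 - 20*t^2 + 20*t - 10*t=-3*c^2 + 17*c*t^2 - 2*c - 10*t^3 + t*(-3*c^2 + 15*c + 10)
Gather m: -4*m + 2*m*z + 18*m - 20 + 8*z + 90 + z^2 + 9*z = m*(2*z + 14) + z^2 + 17*z + 70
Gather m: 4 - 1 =3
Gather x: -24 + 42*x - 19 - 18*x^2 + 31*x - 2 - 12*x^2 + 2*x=-30*x^2 + 75*x - 45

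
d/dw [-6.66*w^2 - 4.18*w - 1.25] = -13.32*w - 4.18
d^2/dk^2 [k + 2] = 0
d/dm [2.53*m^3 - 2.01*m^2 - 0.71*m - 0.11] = 7.59*m^2 - 4.02*m - 0.71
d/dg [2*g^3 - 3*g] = 6*g^2 - 3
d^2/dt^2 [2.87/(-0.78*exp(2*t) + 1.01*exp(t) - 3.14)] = (-2.87*(1.56*exp(t) - 1.01)*(3.12*exp(t) - 2.02)*exp(t) + (8.9544*exp(t) - 2.8987)*(0.78*exp(2*t) - 1.01*exp(t) + 3.14))*exp(t)/(0.78*exp(2*t) - 1.01*exp(t) + 3.14)^3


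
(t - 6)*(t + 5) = t^2 - t - 30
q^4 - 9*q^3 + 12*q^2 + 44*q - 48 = (q - 6)*(q - 4)*(q - 1)*(q + 2)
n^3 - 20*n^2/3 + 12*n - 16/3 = (n - 4)*(n - 2)*(n - 2/3)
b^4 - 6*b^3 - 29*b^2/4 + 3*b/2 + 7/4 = (b - 7)*(b - 1/2)*(b + 1/2)*(b + 1)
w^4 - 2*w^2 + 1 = (w - 1)^2*(w + 1)^2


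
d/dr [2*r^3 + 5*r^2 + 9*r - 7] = 6*r^2 + 10*r + 9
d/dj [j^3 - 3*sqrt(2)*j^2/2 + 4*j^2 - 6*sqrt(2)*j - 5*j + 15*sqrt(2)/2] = 3*j^2 - 3*sqrt(2)*j + 8*j - 6*sqrt(2) - 5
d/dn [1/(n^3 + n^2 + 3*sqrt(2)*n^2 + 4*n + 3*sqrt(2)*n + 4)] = (-3*n^2 - 6*sqrt(2)*n - 2*n - 3*sqrt(2) - 4)/(n^3 + n^2 + 3*sqrt(2)*n^2 + 4*n + 3*sqrt(2)*n + 4)^2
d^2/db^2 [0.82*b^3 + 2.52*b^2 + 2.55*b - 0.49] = 4.92*b + 5.04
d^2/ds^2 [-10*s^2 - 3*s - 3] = -20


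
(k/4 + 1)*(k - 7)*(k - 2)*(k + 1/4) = k^4/4 - 19*k^3/16 - 93*k^2/16 + 101*k/8 + 7/2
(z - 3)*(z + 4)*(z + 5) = z^3 + 6*z^2 - 7*z - 60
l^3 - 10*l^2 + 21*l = l*(l - 7)*(l - 3)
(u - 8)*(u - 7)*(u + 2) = u^3 - 13*u^2 + 26*u + 112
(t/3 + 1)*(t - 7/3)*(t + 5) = t^3/3 + 17*t^2/9 - 11*t/9 - 35/3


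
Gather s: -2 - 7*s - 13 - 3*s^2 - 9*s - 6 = -3*s^2 - 16*s - 21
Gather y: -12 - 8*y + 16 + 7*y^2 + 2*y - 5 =7*y^2 - 6*y - 1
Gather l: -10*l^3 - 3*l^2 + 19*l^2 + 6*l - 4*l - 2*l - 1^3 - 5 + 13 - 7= -10*l^3 + 16*l^2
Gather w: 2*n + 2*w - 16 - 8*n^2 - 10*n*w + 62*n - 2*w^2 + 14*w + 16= -8*n^2 + 64*n - 2*w^2 + w*(16 - 10*n)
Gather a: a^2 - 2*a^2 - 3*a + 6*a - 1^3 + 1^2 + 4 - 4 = -a^2 + 3*a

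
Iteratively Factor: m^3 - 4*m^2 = (m - 4)*(m^2) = m*(m - 4)*(m)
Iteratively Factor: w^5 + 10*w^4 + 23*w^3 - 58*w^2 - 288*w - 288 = (w + 3)*(w^4 + 7*w^3 + 2*w^2 - 64*w - 96) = (w - 3)*(w + 3)*(w^3 + 10*w^2 + 32*w + 32) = (w - 3)*(w + 3)*(w + 4)*(w^2 + 6*w + 8) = (w - 3)*(w + 2)*(w + 3)*(w + 4)*(w + 4)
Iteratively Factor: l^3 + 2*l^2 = (l)*(l^2 + 2*l) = l*(l + 2)*(l)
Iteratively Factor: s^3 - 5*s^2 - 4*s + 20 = (s - 2)*(s^2 - 3*s - 10) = (s - 2)*(s + 2)*(s - 5)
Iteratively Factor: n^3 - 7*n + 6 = (n - 1)*(n^2 + n - 6) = (n - 2)*(n - 1)*(n + 3)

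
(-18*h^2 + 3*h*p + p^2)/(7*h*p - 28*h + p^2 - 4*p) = (-18*h^2 + 3*h*p + p^2)/(7*h*p - 28*h + p^2 - 4*p)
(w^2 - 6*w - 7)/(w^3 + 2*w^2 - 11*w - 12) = (w - 7)/(w^2 + w - 12)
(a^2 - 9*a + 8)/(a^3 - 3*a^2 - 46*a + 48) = 1/(a + 6)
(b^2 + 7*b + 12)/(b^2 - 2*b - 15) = (b + 4)/(b - 5)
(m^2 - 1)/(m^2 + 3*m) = (m^2 - 1)/(m*(m + 3))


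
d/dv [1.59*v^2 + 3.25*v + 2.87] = 3.18*v + 3.25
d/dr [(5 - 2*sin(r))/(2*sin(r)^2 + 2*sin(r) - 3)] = 4*(sin(r)^2 - 5*sin(r) - 1)*cos(r)/(2*sin(r) - cos(2*r) - 2)^2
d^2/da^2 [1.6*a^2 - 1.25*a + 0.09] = 3.20000000000000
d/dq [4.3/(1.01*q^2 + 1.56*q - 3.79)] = (-8.686*q - 6.708)/(1.01*q^2 + 1.56*q - 3.79)^2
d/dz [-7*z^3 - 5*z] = -21*z^2 - 5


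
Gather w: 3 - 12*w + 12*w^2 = 12*w^2 - 12*w + 3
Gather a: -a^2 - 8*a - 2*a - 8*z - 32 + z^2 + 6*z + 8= -a^2 - 10*a + z^2 - 2*z - 24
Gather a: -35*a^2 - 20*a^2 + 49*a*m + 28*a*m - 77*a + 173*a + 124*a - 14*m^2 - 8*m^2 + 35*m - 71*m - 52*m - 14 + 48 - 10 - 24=-55*a^2 + a*(77*m + 220) - 22*m^2 - 88*m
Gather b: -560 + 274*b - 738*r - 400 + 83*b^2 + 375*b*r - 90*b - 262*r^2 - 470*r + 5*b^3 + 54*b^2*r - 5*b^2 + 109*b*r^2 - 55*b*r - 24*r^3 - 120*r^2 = 5*b^3 + b^2*(54*r + 78) + b*(109*r^2 + 320*r + 184) - 24*r^3 - 382*r^2 - 1208*r - 960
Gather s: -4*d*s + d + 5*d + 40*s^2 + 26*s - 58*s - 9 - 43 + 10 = 6*d + 40*s^2 + s*(-4*d - 32) - 42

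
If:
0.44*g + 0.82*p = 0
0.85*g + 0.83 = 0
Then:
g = -0.98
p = 0.52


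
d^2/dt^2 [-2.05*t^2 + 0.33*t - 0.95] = -4.10000000000000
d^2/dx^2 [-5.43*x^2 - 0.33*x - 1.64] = -10.8600000000000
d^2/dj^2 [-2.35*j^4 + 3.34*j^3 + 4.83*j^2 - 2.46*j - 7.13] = -28.2*j^2 + 20.04*j + 9.66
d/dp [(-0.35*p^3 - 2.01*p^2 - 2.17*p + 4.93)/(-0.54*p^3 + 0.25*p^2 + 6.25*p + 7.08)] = (-1.1729*p^4 - 6.7186*p^3 - 11.4674*p^2 - 30.9266*p - 46.1761)/(0.2916*p^6 - 0.27*p^5 - 6.6875*p^4 - 4.5214*p^3 + 42.6025*p^2 + 88.5*p + 50.1264)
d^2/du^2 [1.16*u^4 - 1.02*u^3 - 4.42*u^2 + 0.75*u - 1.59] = 13.92*u^2 - 6.12*u - 8.84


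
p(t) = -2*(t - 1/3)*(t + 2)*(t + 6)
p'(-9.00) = -228.67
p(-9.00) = 392.00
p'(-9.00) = -228.67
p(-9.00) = 392.00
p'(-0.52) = -4.34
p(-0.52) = 13.84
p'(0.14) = -23.08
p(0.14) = 5.08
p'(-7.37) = -118.55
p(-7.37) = 113.35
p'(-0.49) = -5.08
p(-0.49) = 13.70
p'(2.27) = -119.20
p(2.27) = -136.78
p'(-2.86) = 19.96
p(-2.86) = -17.25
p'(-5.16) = -20.18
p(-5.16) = -29.16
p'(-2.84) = 20.03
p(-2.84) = -16.85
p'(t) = -2*(t - 1/3)*(t + 2) - 2*(t - 1/3)*(t + 6) - 2*(t + 2)*(t + 6) = -6*t^2 - 92*t/3 - 56/3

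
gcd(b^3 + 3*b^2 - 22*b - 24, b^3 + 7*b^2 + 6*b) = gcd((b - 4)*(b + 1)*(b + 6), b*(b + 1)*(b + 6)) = b^2 + 7*b + 6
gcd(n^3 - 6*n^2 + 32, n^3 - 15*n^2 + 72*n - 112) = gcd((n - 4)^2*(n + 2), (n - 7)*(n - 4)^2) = n^2 - 8*n + 16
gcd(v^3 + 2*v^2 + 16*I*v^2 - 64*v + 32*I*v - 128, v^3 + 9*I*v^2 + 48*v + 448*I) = v^2 + 16*I*v - 64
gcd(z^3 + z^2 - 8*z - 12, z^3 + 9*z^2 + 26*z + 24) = z + 2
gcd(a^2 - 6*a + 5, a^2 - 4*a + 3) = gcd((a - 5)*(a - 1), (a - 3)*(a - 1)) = a - 1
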